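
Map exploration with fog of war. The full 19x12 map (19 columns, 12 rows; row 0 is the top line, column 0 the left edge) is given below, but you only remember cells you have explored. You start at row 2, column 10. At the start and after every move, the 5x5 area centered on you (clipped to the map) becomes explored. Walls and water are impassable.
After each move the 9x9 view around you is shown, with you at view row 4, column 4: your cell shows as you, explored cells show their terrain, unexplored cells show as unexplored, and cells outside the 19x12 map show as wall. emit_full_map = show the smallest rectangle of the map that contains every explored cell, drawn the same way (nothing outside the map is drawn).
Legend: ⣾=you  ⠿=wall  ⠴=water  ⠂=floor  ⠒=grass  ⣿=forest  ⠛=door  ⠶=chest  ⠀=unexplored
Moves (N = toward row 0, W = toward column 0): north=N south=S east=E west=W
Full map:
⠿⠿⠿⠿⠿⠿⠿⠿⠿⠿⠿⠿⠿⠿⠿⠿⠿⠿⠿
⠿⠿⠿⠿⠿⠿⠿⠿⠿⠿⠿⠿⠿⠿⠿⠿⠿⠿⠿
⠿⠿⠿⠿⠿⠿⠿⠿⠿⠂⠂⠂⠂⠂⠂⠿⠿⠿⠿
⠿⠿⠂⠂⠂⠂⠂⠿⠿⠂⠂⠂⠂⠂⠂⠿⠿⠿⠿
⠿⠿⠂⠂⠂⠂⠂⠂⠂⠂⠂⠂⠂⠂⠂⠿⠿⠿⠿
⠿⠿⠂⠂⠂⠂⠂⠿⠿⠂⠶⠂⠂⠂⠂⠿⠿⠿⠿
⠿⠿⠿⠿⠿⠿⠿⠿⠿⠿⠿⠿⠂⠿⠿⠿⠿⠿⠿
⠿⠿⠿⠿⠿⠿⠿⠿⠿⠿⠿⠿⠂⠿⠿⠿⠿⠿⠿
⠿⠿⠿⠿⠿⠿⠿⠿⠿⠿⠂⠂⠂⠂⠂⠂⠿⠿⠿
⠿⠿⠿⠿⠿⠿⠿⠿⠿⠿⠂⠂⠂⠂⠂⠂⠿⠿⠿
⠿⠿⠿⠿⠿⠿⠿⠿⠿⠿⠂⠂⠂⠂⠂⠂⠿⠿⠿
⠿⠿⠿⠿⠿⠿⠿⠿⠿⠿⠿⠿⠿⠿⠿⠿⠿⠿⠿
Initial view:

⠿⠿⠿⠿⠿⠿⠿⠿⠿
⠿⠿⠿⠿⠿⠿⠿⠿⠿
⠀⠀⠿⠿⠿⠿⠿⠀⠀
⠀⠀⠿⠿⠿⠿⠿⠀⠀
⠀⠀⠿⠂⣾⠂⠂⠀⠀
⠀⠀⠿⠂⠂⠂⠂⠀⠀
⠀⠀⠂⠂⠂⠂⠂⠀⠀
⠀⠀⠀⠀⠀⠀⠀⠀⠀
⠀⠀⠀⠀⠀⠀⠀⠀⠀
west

⠿⠿⠿⠿⠿⠿⠿⠿⠿
⠿⠿⠿⠿⠿⠿⠿⠿⠿
⠀⠀⠿⠿⠿⠿⠿⠿⠀
⠀⠀⠿⠿⠿⠿⠿⠿⠀
⠀⠀⠿⠿⣾⠂⠂⠂⠀
⠀⠀⠿⠿⠂⠂⠂⠂⠀
⠀⠀⠂⠂⠂⠂⠂⠂⠀
⠀⠀⠀⠀⠀⠀⠀⠀⠀
⠀⠀⠀⠀⠀⠀⠀⠀⠀

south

⠿⠿⠿⠿⠿⠿⠿⠿⠿
⠀⠀⠿⠿⠿⠿⠿⠿⠀
⠀⠀⠿⠿⠿⠿⠿⠿⠀
⠀⠀⠿⠿⠂⠂⠂⠂⠀
⠀⠀⠿⠿⣾⠂⠂⠂⠀
⠀⠀⠂⠂⠂⠂⠂⠂⠀
⠀⠀⠿⠿⠂⠶⠂⠀⠀
⠀⠀⠀⠀⠀⠀⠀⠀⠀
⠀⠀⠀⠀⠀⠀⠀⠀⠀

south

⠀⠀⠿⠿⠿⠿⠿⠿⠀
⠀⠀⠿⠿⠿⠿⠿⠿⠀
⠀⠀⠿⠿⠂⠂⠂⠂⠀
⠀⠀⠿⠿⠂⠂⠂⠂⠀
⠀⠀⠂⠂⣾⠂⠂⠂⠀
⠀⠀⠿⠿⠂⠶⠂⠀⠀
⠀⠀⠿⠿⠿⠿⠿⠀⠀
⠀⠀⠀⠀⠀⠀⠀⠀⠀
⠀⠀⠀⠀⠀⠀⠀⠀⠀

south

⠀⠀⠿⠿⠿⠿⠿⠿⠀
⠀⠀⠿⠿⠂⠂⠂⠂⠀
⠀⠀⠿⠿⠂⠂⠂⠂⠀
⠀⠀⠂⠂⠂⠂⠂⠂⠀
⠀⠀⠿⠿⣾⠶⠂⠀⠀
⠀⠀⠿⠿⠿⠿⠿⠀⠀
⠀⠀⠿⠿⠿⠿⠿⠀⠀
⠀⠀⠀⠀⠀⠀⠀⠀⠀
⠀⠀⠀⠀⠀⠀⠀⠀⠀

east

⠀⠿⠿⠿⠿⠿⠿⠀⠀
⠀⠿⠿⠂⠂⠂⠂⠀⠀
⠀⠿⠿⠂⠂⠂⠂⠀⠀
⠀⠂⠂⠂⠂⠂⠂⠀⠀
⠀⠿⠿⠂⣾⠂⠂⠀⠀
⠀⠿⠿⠿⠿⠿⠂⠀⠀
⠀⠿⠿⠿⠿⠿⠂⠀⠀
⠀⠀⠀⠀⠀⠀⠀⠀⠀
⠀⠀⠀⠀⠀⠀⠀⠀⠀

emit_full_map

⠿⠿⠿⠿⠿⠿
⠿⠿⠿⠿⠿⠿
⠿⠿⠂⠂⠂⠂
⠿⠿⠂⠂⠂⠂
⠂⠂⠂⠂⠂⠂
⠿⠿⠂⣾⠂⠂
⠿⠿⠿⠿⠿⠂
⠿⠿⠿⠿⠿⠂

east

⠿⠿⠿⠿⠿⠿⠀⠀⠀
⠿⠿⠂⠂⠂⠂⠀⠀⠀
⠿⠿⠂⠂⠂⠂⠂⠀⠀
⠂⠂⠂⠂⠂⠂⠂⠀⠀
⠿⠿⠂⠶⣾⠂⠂⠀⠀
⠿⠿⠿⠿⠿⠂⠿⠀⠀
⠿⠿⠿⠿⠿⠂⠿⠀⠀
⠀⠀⠀⠀⠀⠀⠀⠀⠀
⠀⠀⠀⠀⠀⠀⠀⠀⠀

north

⠿⠿⠿⠿⠿⠿⠀⠀⠀
⠿⠿⠿⠿⠿⠿⠀⠀⠀
⠿⠿⠂⠂⠂⠂⠂⠀⠀
⠿⠿⠂⠂⠂⠂⠂⠀⠀
⠂⠂⠂⠂⣾⠂⠂⠀⠀
⠿⠿⠂⠶⠂⠂⠂⠀⠀
⠿⠿⠿⠿⠿⠂⠿⠀⠀
⠿⠿⠿⠿⠿⠂⠿⠀⠀
⠀⠀⠀⠀⠀⠀⠀⠀⠀

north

⠿⠿⠿⠿⠿⠿⠿⠿⠿
⠿⠿⠿⠿⠿⠿⠀⠀⠀
⠿⠿⠿⠿⠿⠿⠿⠀⠀
⠿⠿⠂⠂⠂⠂⠂⠀⠀
⠿⠿⠂⠂⣾⠂⠂⠀⠀
⠂⠂⠂⠂⠂⠂⠂⠀⠀
⠿⠿⠂⠶⠂⠂⠂⠀⠀
⠿⠿⠿⠿⠿⠂⠿⠀⠀
⠿⠿⠿⠿⠿⠂⠿⠀⠀

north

⠿⠿⠿⠿⠿⠿⠿⠿⠿
⠿⠿⠿⠿⠿⠿⠿⠿⠿
⠿⠿⠿⠿⠿⠿⠿⠀⠀
⠿⠿⠿⠿⠿⠿⠿⠀⠀
⠿⠿⠂⠂⣾⠂⠂⠀⠀
⠿⠿⠂⠂⠂⠂⠂⠀⠀
⠂⠂⠂⠂⠂⠂⠂⠀⠀
⠿⠿⠂⠶⠂⠂⠂⠀⠀
⠿⠿⠿⠿⠿⠂⠿⠀⠀

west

⠿⠿⠿⠿⠿⠿⠿⠿⠿
⠿⠿⠿⠿⠿⠿⠿⠿⠿
⠀⠿⠿⠿⠿⠿⠿⠿⠀
⠀⠿⠿⠿⠿⠿⠿⠿⠀
⠀⠿⠿⠂⣾⠂⠂⠂⠀
⠀⠿⠿⠂⠂⠂⠂⠂⠀
⠀⠂⠂⠂⠂⠂⠂⠂⠀
⠀⠿⠿⠂⠶⠂⠂⠂⠀
⠀⠿⠿⠿⠿⠿⠂⠿⠀

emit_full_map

⠿⠿⠿⠿⠿⠿⠿
⠿⠿⠿⠿⠿⠿⠿
⠿⠿⠂⣾⠂⠂⠂
⠿⠿⠂⠂⠂⠂⠂
⠂⠂⠂⠂⠂⠂⠂
⠿⠿⠂⠶⠂⠂⠂
⠿⠿⠿⠿⠿⠂⠿
⠿⠿⠿⠿⠿⠂⠿


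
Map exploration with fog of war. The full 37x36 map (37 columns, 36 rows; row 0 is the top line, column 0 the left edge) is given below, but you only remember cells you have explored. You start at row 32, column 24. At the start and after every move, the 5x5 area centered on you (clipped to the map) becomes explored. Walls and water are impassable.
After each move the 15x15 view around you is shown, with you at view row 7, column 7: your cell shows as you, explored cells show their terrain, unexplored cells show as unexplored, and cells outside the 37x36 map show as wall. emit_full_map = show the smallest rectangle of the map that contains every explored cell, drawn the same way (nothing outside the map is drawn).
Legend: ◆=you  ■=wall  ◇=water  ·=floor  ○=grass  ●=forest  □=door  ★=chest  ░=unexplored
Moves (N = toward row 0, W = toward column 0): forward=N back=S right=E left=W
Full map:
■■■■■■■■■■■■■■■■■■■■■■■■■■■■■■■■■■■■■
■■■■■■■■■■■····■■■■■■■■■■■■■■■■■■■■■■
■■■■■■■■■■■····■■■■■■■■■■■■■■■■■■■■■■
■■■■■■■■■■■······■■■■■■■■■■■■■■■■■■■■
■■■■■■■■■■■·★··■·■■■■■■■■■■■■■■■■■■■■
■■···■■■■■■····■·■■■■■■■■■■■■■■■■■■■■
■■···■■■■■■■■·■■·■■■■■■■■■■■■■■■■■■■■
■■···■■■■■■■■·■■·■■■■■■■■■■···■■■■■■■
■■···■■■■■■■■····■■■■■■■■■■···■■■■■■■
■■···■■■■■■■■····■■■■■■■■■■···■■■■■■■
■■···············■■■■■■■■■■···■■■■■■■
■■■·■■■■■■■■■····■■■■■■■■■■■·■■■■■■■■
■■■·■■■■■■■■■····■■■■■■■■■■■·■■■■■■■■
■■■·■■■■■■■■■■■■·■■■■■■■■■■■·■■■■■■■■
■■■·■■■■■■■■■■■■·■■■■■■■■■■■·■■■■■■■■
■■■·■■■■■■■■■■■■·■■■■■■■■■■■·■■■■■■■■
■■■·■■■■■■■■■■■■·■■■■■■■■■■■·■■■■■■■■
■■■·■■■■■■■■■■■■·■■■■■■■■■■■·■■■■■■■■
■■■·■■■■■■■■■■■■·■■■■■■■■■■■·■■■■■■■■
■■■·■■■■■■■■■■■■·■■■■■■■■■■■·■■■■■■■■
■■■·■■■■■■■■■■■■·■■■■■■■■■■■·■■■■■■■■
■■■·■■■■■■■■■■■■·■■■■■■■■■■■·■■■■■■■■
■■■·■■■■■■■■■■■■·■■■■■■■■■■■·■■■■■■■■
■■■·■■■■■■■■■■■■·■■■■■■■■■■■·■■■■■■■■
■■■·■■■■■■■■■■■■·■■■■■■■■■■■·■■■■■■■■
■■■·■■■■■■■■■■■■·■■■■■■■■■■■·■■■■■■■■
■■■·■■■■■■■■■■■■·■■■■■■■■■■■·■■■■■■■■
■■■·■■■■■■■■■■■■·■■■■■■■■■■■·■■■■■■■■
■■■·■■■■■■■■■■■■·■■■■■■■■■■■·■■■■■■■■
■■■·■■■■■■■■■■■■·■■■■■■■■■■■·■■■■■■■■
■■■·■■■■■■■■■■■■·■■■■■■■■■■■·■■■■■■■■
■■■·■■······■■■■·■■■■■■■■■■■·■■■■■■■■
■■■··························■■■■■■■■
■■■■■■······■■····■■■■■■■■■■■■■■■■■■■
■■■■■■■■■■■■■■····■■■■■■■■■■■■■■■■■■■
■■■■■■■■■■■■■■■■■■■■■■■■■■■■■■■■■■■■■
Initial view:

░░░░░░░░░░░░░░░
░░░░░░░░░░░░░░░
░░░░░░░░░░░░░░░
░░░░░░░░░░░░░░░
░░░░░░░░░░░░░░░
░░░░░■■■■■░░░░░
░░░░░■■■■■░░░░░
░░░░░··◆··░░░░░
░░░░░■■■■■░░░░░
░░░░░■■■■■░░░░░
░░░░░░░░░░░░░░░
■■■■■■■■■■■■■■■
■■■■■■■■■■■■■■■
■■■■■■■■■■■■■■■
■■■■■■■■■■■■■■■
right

░░░░░░░░░░░░░░░
░░░░░░░░░░░░░░░
░░░░░░░░░░░░░░░
░░░░░░░░░░░░░░░
░░░░░░░░░░░░░░░
░░░░■■■■■■░░░░░
░░░░■■■■■■░░░░░
░░░░···◆··░░░░░
░░░░■■■■■■░░░░░
░░░░■■■■■■░░░░░
░░░░░░░░░░░░░░░
■■■■■■■■■■■■■■■
■■■■■■■■■■■■■■■
■■■■■■■■■■■■■■■
■■■■■■■■■■■■■■■

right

░░░░░░░░░░░░░░░
░░░░░░░░░░░░░░░
░░░░░░░░░░░░░░░
░░░░░░░░░░░░░░░
░░░░░░░░░░░░░░░
░░░■■■■■■·░░░░░
░░░■■■■■■·░░░░░
░░░····◆··░░░░░
░░░■■■■■■■░░░░░
░░░■■■■■■■░░░░░
░░░░░░░░░░░░░░░
■■■■■■■■■■■■■■■
■■■■■■■■■■■■■■■
■■■■■■■■■■■■■■■
■■■■■■■■■■■■■■■

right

░░░░░░░░░░░░░░░
░░░░░░░░░░░░░░░
░░░░░░░░░░░░░░░
░░░░░░░░░░░░░░░
░░░░░░░░░░░░░░░
░░■■■■■■·■░░░░░
░░■■■■■■·■░░░░░
░░·····◆·■░░░░░
░░■■■■■■■■░░░░░
░░■■■■■■■■░░░░░
░░░░░░░░░░░░░░░
■■■■■■■■■■■■■■■
■■■■■■■■■■■■■■■
■■■■■■■■■■■■■■■
■■■■■■■■■■■■■■■

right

░░░░░░░░░░░░░░░
░░░░░░░░░░░░░░░
░░░░░░░░░░░░░░░
░░░░░░░░░░░░░░░
░░░░░░░░░░░░░░░
░■■■■■■·■■░░░░░
░■■■■■■·■■░░░░░
░······◆■■░░░░░
░■■■■■■■■■░░░░░
░■■■■■■■■■░░░░░
░░░░░░░░░░░░░░░
■■■■■■■■■■■■■■■
■■■■■■■■■■■■■■■
■■■■■■■■■■■■■■■
■■■■■■■■■■■■■■■

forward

░░░░░░░░░░░░░░░
░░░░░░░░░░░░░░░
░░░░░░░░░░░░░░░
░░░░░░░░░░░░░░░
░░░░░░░░░░░░░░░
░░░░░■■·■■░░░░░
░■■■■■■·■■░░░░░
░■■■■■■◆■■░░░░░
░·······■■░░░░░
░■■■■■■■■■░░░░░
░■■■■■■■■■░░░░░
░░░░░░░░░░░░░░░
■■■■■■■■■■■■■■■
■■■■■■■■■■■■■■■
■■■■■■■■■■■■■■■

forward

░░░░░░░░░░░░░░░
░░░░░░░░░░░░░░░
░░░░░░░░░░░░░░░
░░░░░░░░░░░░░░░
░░░░░░░░░░░░░░░
░░░░░■■·■■░░░░░
░░░░░■■·■■░░░░░
░■■■■■■◆■■░░░░░
░■■■■■■·■■░░░░░
░·······■■░░░░░
░■■■■■■■■■░░░░░
░■■■■■■■■■░░░░░
░░░░░░░░░░░░░░░
■■■■■■■■■■■■■■■
■■■■■■■■■■■■■■■

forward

░░░░░░░░░░░░░░░
░░░░░░░░░░░░░░░
░░░░░░░░░░░░░░░
░░░░░░░░░░░░░░░
░░░░░░░░░░░░░░░
░░░░░■■·■■░░░░░
░░░░░■■·■■░░░░░
░░░░░■■◆■■░░░░░
░■■■■■■·■■░░░░░
░■■■■■■·■■░░░░░
░·······■■░░░░░
░■■■■■■■■■░░░░░
░■■■■■■■■■░░░░░
░░░░░░░░░░░░░░░
■■■■■■■■■■■■■■■

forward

░░░░░░░░░░░░░░░
░░░░░░░░░░░░░░░
░░░░░░░░░░░░░░░
░░░░░░░░░░░░░░░
░░░░░░░░░░░░░░░
░░░░░■■·■■░░░░░
░░░░░■■·■■░░░░░
░░░░░■■◆■■░░░░░
░░░░░■■·■■░░░░░
░■■■■■■·■■░░░░░
░■■■■■■·■■░░░░░
░·······■■░░░░░
░■■■■■■■■■░░░░░
░■■■■■■■■■░░░░░
░░░░░░░░░░░░░░░

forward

░░░░░░░░░░░░░░░
░░░░░░░░░░░░░░░
░░░░░░░░░░░░░░░
░░░░░░░░░░░░░░░
░░░░░░░░░░░░░░░
░░░░░■■·■■░░░░░
░░░░░■■·■■░░░░░
░░░░░■■◆■■░░░░░
░░░░░■■·■■░░░░░
░░░░░■■·■■░░░░░
░■■■■■■·■■░░░░░
░■■■■■■·■■░░░░░
░·······■■░░░░░
░■■■■■■■■■░░░░░
░■■■■■■■■■░░░░░

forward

░░░░░░░░░░░░░░░
░░░░░░░░░░░░░░░
░░░░░░░░░░░░░░░
░░░░░░░░░░░░░░░
░░░░░░░░░░░░░░░
░░░░░■■·■■░░░░░
░░░░░■■·■■░░░░░
░░░░░■■◆■■░░░░░
░░░░░■■·■■░░░░░
░░░░░■■·■■░░░░░
░░░░░■■·■■░░░░░
░■■■■■■·■■░░░░░
░■■■■■■·■■░░░░░
░·······■■░░░░░
░■■■■■■■■■░░░░░

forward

░░░░░░░░░░░░░░░
░░░░░░░░░░░░░░░
░░░░░░░░░░░░░░░
░░░░░░░░░░░░░░░
░░░░░░░░░░░░░░░
░░░░░■■·■■░░░░░
░░░░░■■·■■░░░░░
░░░░░■■◆■■░░░░░
░░░░░■■·■■░░░░░
░░░░░■■·■■░░░░░
░░░░░■■·■■░░░░░
░░░░░■■·■■░░░░░
░■■■■■■·■■░░░░░
░■■■■■■·■■░░░░░
░·······■■░░░░░

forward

░░░░░░░░░░░░░░░
░░░░░░░░░░░░░░░
░░░░░░░░░░░░░░░
░░░░░░░░░░░░░░░
░░░░░░░░░░░░░░░
░░░░░■■·■■░░░░░
░░░░░■■·■■░░░░░
░░░░░■■◆■■░░░░░
░░░░░■■·■■░░░░░
░░░░░■■·■■░░░░░
░░░░░■■·■■░░░░░
░░░░░■■·■■░░░░░
░░░░░■■·■■░░░░░
░■■■■■■·■■░░░░░
░■■■■■■·■■░░░░░

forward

░░░░░░░░░░░░░░░
░░░░░░░░░░░░░░░
░░░░░░░░░░░░░░░
░░░░░░░░░░░░░░░
░░░░░░░░░░░░░░░
░░░░░■■·■■░░░░░
░░░░░■■·■■░░░░░
░░░░░■■◆■■░░░░░
░░░░░■■·■■░░░░░
░░░░░■■·■■░░░░░
░░░░░■■·■■░░░░░
░░░░░■■·■■░░░░░
░░░░░■■·■■░░░░░
░░░░░■■·■■░░░░░
░■■■■■■·■■░░░░░

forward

░░░░░░░░░░░░░░░
░░░░░░░░░░░░░░░
░░░░░░░░░░░░░░░
░░░░░░░░░░░░░░░
░░░░░░░░░░░░░░░
░░░░░■■·■■░░░░░
░░░░░■■·■■░░░░░
░░░░░■■◆■■░░░░░
░░░░░■■·■■░░░░░
░░░░░■■·■■░░░░░
░░░░░■■·■■░░░░░
░░░░░■■·■■░░░░░
░░░░░■■·■■░░░░░
░░░░░■■·■■░░░░░
░░░░░■■·■■░░░░░

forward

░░░░░░░░░░░░░░░
░░░░░░░░░░░░░░░
░░░░░░░░░░░░░░░
░░░░░░░░░░░░░░░
░░░░░░░░░░░░░░░
░░░░░■■·■■░░░░░
░░░░░■■·■■░░░░░
░░░░░■■◆■■░░░░░
░░░░░■■·■■░░░░░
░░░░░■■·■■░░░░░
░░░░░■■·■■░░░░░
░░░░░■■·■■░░░░░
░░░░░■■·■■░░░░░
░░░░░■■·■■░░░░░
░░░░░■■·■■░░░░░

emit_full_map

░░░░■■·■■
░░░░■■·■■
░░░░■■◆■■
░░░░■■·■■
░░░░■■·■■
░░░░■■·■■
░░░░■■·■■
░░░░■■·■■
░░░░■■·■■
░░░░■■·■■
░░░░■■·■■
■■■■■■·■■
■■■■■■·■■
·······■■
■■■■■■■■■
■■■■■■■■■


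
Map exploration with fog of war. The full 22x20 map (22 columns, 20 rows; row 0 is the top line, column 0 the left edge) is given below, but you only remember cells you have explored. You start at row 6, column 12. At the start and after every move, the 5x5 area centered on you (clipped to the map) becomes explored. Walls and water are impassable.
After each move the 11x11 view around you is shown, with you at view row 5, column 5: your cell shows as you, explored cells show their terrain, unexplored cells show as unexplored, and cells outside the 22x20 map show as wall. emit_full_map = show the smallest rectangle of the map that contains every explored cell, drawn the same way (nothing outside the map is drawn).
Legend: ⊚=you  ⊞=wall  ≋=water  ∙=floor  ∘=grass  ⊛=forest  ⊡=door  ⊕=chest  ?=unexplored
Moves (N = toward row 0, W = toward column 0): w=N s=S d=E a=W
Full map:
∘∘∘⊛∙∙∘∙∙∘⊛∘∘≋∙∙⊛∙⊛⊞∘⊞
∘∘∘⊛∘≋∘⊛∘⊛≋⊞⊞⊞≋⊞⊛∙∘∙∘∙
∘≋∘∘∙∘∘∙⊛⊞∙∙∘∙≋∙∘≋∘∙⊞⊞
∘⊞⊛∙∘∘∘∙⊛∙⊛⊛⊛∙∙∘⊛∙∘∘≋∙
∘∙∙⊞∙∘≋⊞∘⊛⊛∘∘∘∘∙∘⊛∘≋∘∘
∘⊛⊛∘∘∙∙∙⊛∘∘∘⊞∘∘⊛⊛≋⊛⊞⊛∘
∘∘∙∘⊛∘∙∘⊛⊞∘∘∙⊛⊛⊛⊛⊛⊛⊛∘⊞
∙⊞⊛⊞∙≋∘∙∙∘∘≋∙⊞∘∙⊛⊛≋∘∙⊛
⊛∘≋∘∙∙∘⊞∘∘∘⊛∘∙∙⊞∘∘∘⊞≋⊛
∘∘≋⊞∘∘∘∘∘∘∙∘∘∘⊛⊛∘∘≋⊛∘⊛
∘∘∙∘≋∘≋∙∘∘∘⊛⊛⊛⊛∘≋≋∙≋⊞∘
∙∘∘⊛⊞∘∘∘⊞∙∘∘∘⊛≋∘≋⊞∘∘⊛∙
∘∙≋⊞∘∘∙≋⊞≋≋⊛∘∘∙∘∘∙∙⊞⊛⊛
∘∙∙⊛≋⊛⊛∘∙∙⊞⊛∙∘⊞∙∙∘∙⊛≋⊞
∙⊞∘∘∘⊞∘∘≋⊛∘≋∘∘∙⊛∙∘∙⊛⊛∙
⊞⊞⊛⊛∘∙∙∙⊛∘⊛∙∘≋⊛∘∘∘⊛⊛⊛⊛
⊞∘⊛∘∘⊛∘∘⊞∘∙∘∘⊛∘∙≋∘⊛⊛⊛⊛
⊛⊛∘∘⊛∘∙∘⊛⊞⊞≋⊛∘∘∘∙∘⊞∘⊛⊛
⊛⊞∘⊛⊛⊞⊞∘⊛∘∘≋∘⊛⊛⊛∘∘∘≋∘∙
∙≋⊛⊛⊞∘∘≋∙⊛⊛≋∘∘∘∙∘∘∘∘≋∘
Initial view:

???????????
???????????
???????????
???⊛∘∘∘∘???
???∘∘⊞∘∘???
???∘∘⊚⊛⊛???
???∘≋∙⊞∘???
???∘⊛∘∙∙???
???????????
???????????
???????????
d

???????????
???????????
???????????
??⊛∘∘∘∘∙???
??∘∘⊞∘∘⊛???
??∘∘∙⊚⊛⊛???
??∘≋∙⊞∘∙???
??∘⊛∘∙∙⊞???
???????????
???????????
???????????

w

???????????
???????????
???????????
???⊛⊛∙∙∘???
??⊛∘∘∘∘∙???
??∘∘⊞⊚∘⊛???
??∘∘∙⊛⊛⊛???
??∘≋∙⊞∘∙???
??∘⊛∘∙∙⊞???
???????????
???????????

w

⊞⊞⊞⊞⊞⊞⊞⊞⊞⊞⊞
???????????
???????????
???∙∘∙≋∙???
???⊛⊛∙∙∘???
??⊛∘∘⊚∘∙???
??∘∘⊞∘∘⊛???
??∘∘∙⊛⊛⊛???
??∘≋∙⊞∘∙???
??∘⊛∘∙∙⊞???
???????????

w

⊞⊞⊞⊞⊞⊞⊞⊞⊞⊞⊞
⊞⊞⊞⊞⊞⊞⊞⊞⊞⊞⊞
???????????
???⊞⊞⊞≋⊞???
???∙∘∙≋∙???
???⊛⊛⊚∙∘???
??⊛∘∘∘∘∙???
??∘∘⊞∘∘⊛???
??∘∘∙⊛⊛⊛???
??∘≋∙⊞∘∙???
??∘⊛∘∙∙⊞???

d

⊞⊞⊞⊞⊞⊞⊞⊞⊞⊞⊞
⊞⊞⊞⊞⊞⊞⊞⊞⊞⊞⊞
???????????
??⊞⊞⊞≋⊞⊛???
??∙∘∙≋∙∘???
??⊛⊛∙⊚∘⊛???
?⊛∘∘∘∘∙∘???
?∘∘⊞∘∘⊛⊛???
?∘∘∙⊛⊛⊛????
?∘≋∙⊞∘∙????
?∘⊛∘∙∙⊞????

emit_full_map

?⊞⊞⊞≋⊞⊛
?∙∘∙≋∙∘
?⊛⊛∙⊚∘⊛
⊛∘∘∘∘∙∘
∘∘⊞∘∘⊛⊛
∘∘∙⊛⊛⊛?
∘≋∙⊞∘∙?
∘⊛∘∙∙⊞?

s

⊞⊞⊞⊞⊞⊞⊞⊞⊞⊞⊞
???????????
??⊞⊞⊞≋⊞⊛???
??∙∘∙≋∙∘???
??⊛⊛∙∙∘⊛???
?⊛∘∘∘⊚∙∘???
?∘∘⊞∘∘⊛⊛???
?∘∘∙⊛⊛⊛⊛???
?∘≋∙⊞∘∙????
?∘⊛∘∙∙⊞????
???????????

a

⊞⊞⊞⊞⊞⊞⊞⊞⊞⊞⊞
???????????
???⊞⊞⊞≋⊞⊛??
???∙∘∙≋∙∘??
???⊛⊛∙∙∘⊛??
??⊛∘∘⊚∘∙∘??
??∘∘⊞∘∘⊛⊛??
??∘∘∙⊛⊛⊛⊛??
??∘≋∙⊞∘∙???
??∘⊛∘∙∙⊞???
???????????

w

⊞⊞⊞⊞⊞⊞⊞⊞⊞⊞⊞
⊞⊞⊞⊞⊞⊞⊞⊞⊞⊞⊞
???????????
???⊞⊞⊞≋⊞⊛??
???∙∘∙≋∙∘??
???⊛⊛⊚∙∘⊛??
??⊛∘∘∘∘∙∘??
??∘∘⊞∘∘⊛⊛??
??∘∘∙⊛⊛⊛⊛??
??∘≋∙⊞∘∙???
??∘⊛∘∙∙⊞???

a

⊞⊞⊞⊞⊞⊞⊞⊞⊞⊞⊞
⊞⊞⊞⊞⊞⊞⊞⊞⊞⊞⊞
???????????
???≋⊞⊞⊞≋⊞⊛?
???∙∙∘∙≋∙∘?
???⊛⊛⊚∙∙∘⊛?
???⊛∘∘∘∘∙∘?
???∘∘⊞∘∘⊛⊛?
???∘∘∙⊛⊛⊛⊛?
???∘≋∙⊞∘∙??
???∘⊛∘∙∙⊞??

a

⊞⊞⊞⊞⊞⊞⊞⊞⊞⊞⊞
⊞⊞⊞⊞⊞⊞⊞⊞⊞⊞⊞
???????????
???⊛≋⊞⊞⊞≋⊞⊛
???⊞∙∙∘∙≋∙∘
???∙⊛⊚⊛∙∙∘⊛
???⊛⊛∘∘∘∘∙∘
???∘∘∘⊞∘∘⊛⊛
????∘∘∙⊛⊛⊛⊛
????∘≋∙⊞∘∙?
????∘⊛∘∙∙⊞?

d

⊞⊞⊞⊞⊞⊞⊞⊞⊞⊞⊞
⊞⊞⊞⊞⊞⊞⊞⊞⊞⊞⊞
???????????
??⊛≋⊞⊞⊞≋⊞⊛?
??⊞∙∙∘∙≋∙∘?
??∙⊛⊛⊚∙∙∘⊛?
??⊛⊛∘∘∘∘∙∘?
??∘∘∘⊞∘∘⊛⊛?
???∘∘∙⊛⊛⊛⊛?
???∘≋∙⊞∘∙??
???∘⊛∘∙∙⊞??

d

⊞⊞⊞⊞⊞⊞⊞⊞⊞⊞⊞
⊞⊞⊞⊞⊞⊞⊞⊞⊞⊞⊞
???????????
?⊛≋⊞⊞⊞≋⊞⊛??
?⊞∙∙∘∙≋∙∘??
?∙⊛⊛⊛⊚∙∘⊛??
?⊛⊛∘∘∘∘∙∘??
?∘∘∘⊞∘∘⊛⊛??
??∘∘∙⊛⊛⊛⊛??
??∘≋∙⊞∘∙???
??∘⊛∘∙∙⊞???

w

⊞⊞⊞⊞⊞⊞⊞⊞⊞⊞⊞
⊞⊞⊞⊞⊞⊞⊞⊞⊞⊞⊞
⊞⊞⊞⊞⊞⊞⊞⊞⊞⊞⊞
???∘∘≋∙∙???
?⊛≋⊞⊞⊞≋⊞⊛??
?⊞∙∙∘⊚≋∙∘??
?∙⊛⊛⊛∙∙∘⊛??
?⊛⊛∘∘∘∘∙∘??
?∘∘∘⊞∘∘⊛⊛??
??∘∘∙⊛⊛⊛⊛??
??∘≋∙⊞∘∙???

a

⊞⊞⊞⊞⊞⊞⊞⊞⊞⊞⊞
⊞⊞⊞⊞⊞⊞⊞⊞⊞⊞⊞
⊞⊞⊞⊞⊞⊞⊞⊞⊞⊞⊞
???⊛∘∘≋∙∙??
??⊛≋⊞⊞⊞≋⊞⊛?
??⊞∙∙⊚∙≋∙∘?
??∙⊛⊛⊛∙∙∘⊛?
??⊛⊛∘∘∘∘∙∘?
??∘∘∘⊞∘∘⊛⊛?
???∘∘∙⊛⊛⊛⊛?
???∘≋∙⊞∘∙??

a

⊞⊞⊞⊞⊞⊞⊞⊞⊞⊞⊞
⊞⊞⊞⊞⊞⊞⊞⊞⊞⊞⊞
⊞⊞⊞⊞⊞⊞⊞⊞⊞⊞⊞
???∘⊛∘∘≋∙∙?
???⊛≋⊞⊞⊞≋⊞⊛
???⊞∙⊚∘∙≋∙∘
???∙⊛⊛⊛∙∙∘⊛
???⊛⊛∘∘∘∘∙∘
???∘∘∘⊞∘∘⊛⊛
????∘∘∙⊛⊛⊛⊛
????∘≋∙⊞∘∙?

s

⊞⊞⊞⊞⊞⊞⊞⊞⊞⊞⊞
⊞⊞⊞⊞⊞⊞⊞⊞⊞⊞⊞
???∘⊛∘∘≋∙∙?
???⊛≋⊞⊞⊞≋⊞⊛
???⊞∙∙∘∙≋∙∘
???∙⊛⊚⊛∙∙∘⊛
???⊛⊛∘∘∘∘∙∘
???∘∘∘⊞∘∘⊛⊛
????∘∘∙⊛⊛⊛⊛
????∘≋∙⊞∘∙?
????∘⊛∘∙∙⊞?

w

⊞⊞⊞⊞⊞⊞⊞⊞⊞⊞⊞
⊞⊞⊞⊞⊞⊞⊞⊞⊞⊞⊞
⊞⊞⊞⊞⊞⊞⊞⊞⊞⊞⊞
???∘⊛∘∘≋∙∙?
???⊛≋⊞⊞⊞≋⊞⊛
???⊞∙⊚∘∙≋∙∘
???∙⊛⊛⊛∙∙∘⊛
???⊛⊛∘∘∘∘∙∘
???∘∘∘⊞∘∘⊛⊛
????∘∘∙⊛⊛⊛⊛
????∘≋∙⊞∘∙?

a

⊞⊞⊞⊞⊞⊞⊞⊞⊞⊞⊞
⊞⊞⊞⊞⊞⊞⊞⊞⊞⊞⊞
⊞⊞⊞⊞⊞⊞⊞⊞⊞⊞⊞
???∙∘⊛∘∘≋∙∙
???∘⊛≋⊞⊞⊞≋⊞
???⊛⊞⊚∙∘∙≋∙
???⊛∙⊛⊛⊛∙∙∘
???∘⊛⊛∘∘∘∘∙
????∘∘∘⊞∘∘⊛
?????∘∘∙⊛⊛⊛
?????∘≋∙⊞∘∙

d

⊞⊞⊞⊞⊞⊞⊞⊞⊞⊞⊞
⊞⊞⊞⊞⊞⊞⊞⊞⊞⊞⊞
⊞⊞⊞⊞⊞⊞⊞⊞⊞⊞⊞
??∙∘⊛∘∘≋∙∙?
??∘⊛≋⊞⊞⊞≋⊞⊛
??⊛⊞∙⊚∘∙≋∙∘
??⊛∙⊛⊛⊛∙∙∘⊛
??∘⊛⊛∘∘∘∘∙∘
???∘∘∘⊞∘∘⊛⊛
????∘∘∙⊛⊛⊛⊛
????∘≋∙⊞∘∙?

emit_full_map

∙∘⊛∘∘≋∙∙?
∘⊛≋⊞⊞⊞≋⊞⊛
⊛⊞∙⊚∘∙≋∙∘
⊛∙⊛⊛⊛∙∙∘⊛
∘⊛⊛∘∘∘∘∙∘
?∘∘∘⊞∘∘⊛⊛
??∘∘∙⊛⊛⊛⊛
??∘≋∙⊞∘∙?
??∘⊛∘∙∙⊞?

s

⊞⊞⊞⊞⊞⊞⊞⊞⊞⊞⊞
⊞⊞⊞⊞⊞⊞⊞⊞⊞⊞⊞
??∙∘⊛∘∘≋∙∙?
??∘⊛≋⊞⊞⊞≋⊞⊛
??⊛⊞∙∙∘∙≋∙∘
??⊛∙⊛⊚⊛∙∙∘⊛
??∘⊛⊛∘∘∘∘∙∘
???∘∘∘⊞∘∘⊛⊛
????∘∘∙⊛⊛⊛⊛
????∘≋∙⊞∘∙?
????∘⊛∘∙∙⊞?

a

⊞⊞⊞⊞⊞⊞⊞⊞⊞⊞⊞
⊞⊞⊞⊞⊞⊞⊞⊞⊞⊞⊞
???∙∘⊛∘∘≋∙∙
???∘⊛≋⊞⊞⊞≋⊞
???⊛⊞∙∙∘∙≋∙
???⊛∙⊚⊛⊛∙∙∘
???∘⊛⊛∘∘∘∘∙
???⊛∘∘∘⊞∘∘⊛
?????∘∘∙⊛⊛⊛
?????∘≋∙⊞∘∙
?????∘⊛∘∙∙⊞

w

⊞⊞⊞⊞⊞⊞⊞⊞⊞⊞⊞
⊞⊞⊞⊞⊞⊞⊞⊞⊞⊞⊞
⊞⊞⊞⊞⊞⊞⊞⊞⊞⊞⊞
???∙∘⊛∘∘≋∙∙
???∘⊛≋⊞⊞⊞≋⊞
???⊛⊞⊚∙∘∙≋∙
???⊛∙⊛⊛⊛∙∙∘
???∘⊛⊛∘∘∘∘∙
???⊛∘∘∘⊞∘∘⊛
?????∘∘∙⊛⊛⊛
?????∘≋∙⊞∘∙

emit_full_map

∙∘⊛∘∘≋∙∙?
∘⊛≋⊞⊞⊞≋⊞⊛
⊛⊞⊚∙∘∙≋∙∘
⊛∙⊛⊛⊛∙∙∘⊛
∘⊛⊛∘∘∘∘∙∘
⊛∘∘∘⊞∘∘⊛⊛
??∘∘∙⊛⊛⊛⊛
??∘≋∙⊞∘∙?
??∘⊛∘∙∙⊞?


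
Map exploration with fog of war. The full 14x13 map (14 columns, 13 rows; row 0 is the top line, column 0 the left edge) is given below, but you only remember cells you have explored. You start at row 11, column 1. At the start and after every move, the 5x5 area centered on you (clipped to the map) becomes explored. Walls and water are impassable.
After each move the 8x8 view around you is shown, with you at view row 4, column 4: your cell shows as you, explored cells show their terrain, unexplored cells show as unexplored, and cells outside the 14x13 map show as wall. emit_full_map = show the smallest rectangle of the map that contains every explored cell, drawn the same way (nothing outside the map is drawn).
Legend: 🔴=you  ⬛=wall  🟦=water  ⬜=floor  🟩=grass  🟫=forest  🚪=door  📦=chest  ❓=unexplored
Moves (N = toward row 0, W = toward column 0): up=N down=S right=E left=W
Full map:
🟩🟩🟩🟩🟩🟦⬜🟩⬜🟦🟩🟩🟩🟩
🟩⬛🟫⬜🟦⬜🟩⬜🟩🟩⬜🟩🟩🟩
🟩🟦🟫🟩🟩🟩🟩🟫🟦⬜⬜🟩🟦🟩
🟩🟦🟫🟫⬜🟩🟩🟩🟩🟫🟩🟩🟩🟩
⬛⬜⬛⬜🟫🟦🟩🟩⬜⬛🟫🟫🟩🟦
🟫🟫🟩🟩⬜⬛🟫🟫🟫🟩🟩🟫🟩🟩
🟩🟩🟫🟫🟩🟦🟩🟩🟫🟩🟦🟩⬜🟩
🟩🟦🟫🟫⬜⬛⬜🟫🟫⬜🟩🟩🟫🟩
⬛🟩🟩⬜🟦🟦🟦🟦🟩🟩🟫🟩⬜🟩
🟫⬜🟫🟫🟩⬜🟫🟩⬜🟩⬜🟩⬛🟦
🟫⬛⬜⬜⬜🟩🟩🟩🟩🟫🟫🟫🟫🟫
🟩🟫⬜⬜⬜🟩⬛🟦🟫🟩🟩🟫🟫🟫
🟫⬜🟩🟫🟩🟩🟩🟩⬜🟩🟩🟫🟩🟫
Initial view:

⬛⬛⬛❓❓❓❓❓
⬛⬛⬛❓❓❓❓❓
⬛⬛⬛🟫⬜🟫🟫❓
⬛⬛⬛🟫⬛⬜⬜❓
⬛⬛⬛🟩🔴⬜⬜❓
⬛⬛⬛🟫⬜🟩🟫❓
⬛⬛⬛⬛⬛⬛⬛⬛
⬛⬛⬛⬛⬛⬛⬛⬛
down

⬛⬛⬛❓❓❓❓❓
⬛⬛⬛🟫⬜🟫🟫❓
⬛⬛⬛🟫⬛⬜⬜❓
⬛⬛⬛🟩🟫⬜⬜❓
⬛⬛⬛🟫🔴🟩🟫❓
⬛⬛⬛⬛⬛⬛⬛⬛
⬛⬛⬛⬛⬛⬛⬛⬛
⬛⬛⬛⬛⬛⬛⬛⬛

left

⬛⬛⬛⬛❓❓❓❓
⬛⬛⬛⬛🟫⬜🟫🟫
⬛⬛⬛⬛🟫⬛⬜⬜
⬛⬛⬛⬛🟩🟫⬜⬜
⬛⬛⬛⬛🔴⬜🟩🟫
⬛⬛⬛⬛⬛⬛⬛⬛
⬛⬛⬛⬛⬛⬛⬛⬛
⬛⬛⬛⬛⬛⬛⬛⬛

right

⬛⬛⬛❓❓❓❓❓
⬛⬛⬛🟫⬜🟫🟫❓
⬛⬛⬛🟫⬛⬜⬜❓
⬛⬛⬛🟩🟫⬜⬜❓
⬛⬛⬛🟫🔴🟩🟫❓
⬛⬛⬛⬛⬛⬛⬛⬛
⬛⬛⬛⬛⬛⬛⬛⬛
⬛⬛⬛⬛⬛⬛⬛⬛

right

⬛⬛❓❓❓❓❓❓
⬛⬛🟫⬜🟫🟫❓❓
⬛⬛🟫⬛⬜⬜⬜❓
⬛⬛🟩🟫⬜⬜⬜❓
⬛⬛🟫⬜🔴🟫🟩❓
⬛⬛⬛⬛⬛⬛⬛⬛
⬛⬛⬛⬛⬛⬛⬛⬛
⬛⬛⬛⬛⬛⬛⬛⬛

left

⬛⬛⬛❓❓❓❓❓
⬛⬛⬛🟫⬜🟫🟫❓
⬛⬛⬛🟫⬛⬜⬜⬜
⬛⬛⬛🟩🟫⬜⬜⬜
⬛⬛⬛🟫🔴🟩🟫🟩
⬛⬛⬛⬛⬛⬛⬛⬛
⬛⬛⬛⬛⬛⬛⬛⬛
⬛⬛⬛⬛⬛⬛⬛⬛

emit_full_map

🟫⬜🟫🟫❓
🟫⬛⬜⬜⬜
🟩🟫⬜⬜⬜
🟫🔴🟩🟫🟩

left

⬛⬛⬛⬛❓❓❓❓
⬛⬛⬛⬛🟫⬜🟫🟫
⬛⬛⬛⬛🟫⬛⬜⬜
⬛⬛⬛⬛🟩🟫⬜⬜
⬛⬛⬛⬛🔴⬜🟩🟫
⬛⬛⬛⬛⬛⬛⬛⬛
⬛⬛⬛⬛⬛⬛⬛⬛
⬛⬛⬛⬛⬛⬛⬛⬛

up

⬛⬛⬛⬛❓❓❓❓
⬛⬛⬛⬛❓❓❓❓
⬛⬛⬛⬛🟫⬜🟫🟫
⬛⬛⬛⬛🟫⬛⬜⬜
⬛⬛⬛⬛🔴🟫⬜⬜
⬛⬛⬛⬛🟫⬜🟩🟫
⬛⬛⬛⬛⬛⬛⬛⬛
⬛⬛⬛⬛⬛⬛⬛⬛


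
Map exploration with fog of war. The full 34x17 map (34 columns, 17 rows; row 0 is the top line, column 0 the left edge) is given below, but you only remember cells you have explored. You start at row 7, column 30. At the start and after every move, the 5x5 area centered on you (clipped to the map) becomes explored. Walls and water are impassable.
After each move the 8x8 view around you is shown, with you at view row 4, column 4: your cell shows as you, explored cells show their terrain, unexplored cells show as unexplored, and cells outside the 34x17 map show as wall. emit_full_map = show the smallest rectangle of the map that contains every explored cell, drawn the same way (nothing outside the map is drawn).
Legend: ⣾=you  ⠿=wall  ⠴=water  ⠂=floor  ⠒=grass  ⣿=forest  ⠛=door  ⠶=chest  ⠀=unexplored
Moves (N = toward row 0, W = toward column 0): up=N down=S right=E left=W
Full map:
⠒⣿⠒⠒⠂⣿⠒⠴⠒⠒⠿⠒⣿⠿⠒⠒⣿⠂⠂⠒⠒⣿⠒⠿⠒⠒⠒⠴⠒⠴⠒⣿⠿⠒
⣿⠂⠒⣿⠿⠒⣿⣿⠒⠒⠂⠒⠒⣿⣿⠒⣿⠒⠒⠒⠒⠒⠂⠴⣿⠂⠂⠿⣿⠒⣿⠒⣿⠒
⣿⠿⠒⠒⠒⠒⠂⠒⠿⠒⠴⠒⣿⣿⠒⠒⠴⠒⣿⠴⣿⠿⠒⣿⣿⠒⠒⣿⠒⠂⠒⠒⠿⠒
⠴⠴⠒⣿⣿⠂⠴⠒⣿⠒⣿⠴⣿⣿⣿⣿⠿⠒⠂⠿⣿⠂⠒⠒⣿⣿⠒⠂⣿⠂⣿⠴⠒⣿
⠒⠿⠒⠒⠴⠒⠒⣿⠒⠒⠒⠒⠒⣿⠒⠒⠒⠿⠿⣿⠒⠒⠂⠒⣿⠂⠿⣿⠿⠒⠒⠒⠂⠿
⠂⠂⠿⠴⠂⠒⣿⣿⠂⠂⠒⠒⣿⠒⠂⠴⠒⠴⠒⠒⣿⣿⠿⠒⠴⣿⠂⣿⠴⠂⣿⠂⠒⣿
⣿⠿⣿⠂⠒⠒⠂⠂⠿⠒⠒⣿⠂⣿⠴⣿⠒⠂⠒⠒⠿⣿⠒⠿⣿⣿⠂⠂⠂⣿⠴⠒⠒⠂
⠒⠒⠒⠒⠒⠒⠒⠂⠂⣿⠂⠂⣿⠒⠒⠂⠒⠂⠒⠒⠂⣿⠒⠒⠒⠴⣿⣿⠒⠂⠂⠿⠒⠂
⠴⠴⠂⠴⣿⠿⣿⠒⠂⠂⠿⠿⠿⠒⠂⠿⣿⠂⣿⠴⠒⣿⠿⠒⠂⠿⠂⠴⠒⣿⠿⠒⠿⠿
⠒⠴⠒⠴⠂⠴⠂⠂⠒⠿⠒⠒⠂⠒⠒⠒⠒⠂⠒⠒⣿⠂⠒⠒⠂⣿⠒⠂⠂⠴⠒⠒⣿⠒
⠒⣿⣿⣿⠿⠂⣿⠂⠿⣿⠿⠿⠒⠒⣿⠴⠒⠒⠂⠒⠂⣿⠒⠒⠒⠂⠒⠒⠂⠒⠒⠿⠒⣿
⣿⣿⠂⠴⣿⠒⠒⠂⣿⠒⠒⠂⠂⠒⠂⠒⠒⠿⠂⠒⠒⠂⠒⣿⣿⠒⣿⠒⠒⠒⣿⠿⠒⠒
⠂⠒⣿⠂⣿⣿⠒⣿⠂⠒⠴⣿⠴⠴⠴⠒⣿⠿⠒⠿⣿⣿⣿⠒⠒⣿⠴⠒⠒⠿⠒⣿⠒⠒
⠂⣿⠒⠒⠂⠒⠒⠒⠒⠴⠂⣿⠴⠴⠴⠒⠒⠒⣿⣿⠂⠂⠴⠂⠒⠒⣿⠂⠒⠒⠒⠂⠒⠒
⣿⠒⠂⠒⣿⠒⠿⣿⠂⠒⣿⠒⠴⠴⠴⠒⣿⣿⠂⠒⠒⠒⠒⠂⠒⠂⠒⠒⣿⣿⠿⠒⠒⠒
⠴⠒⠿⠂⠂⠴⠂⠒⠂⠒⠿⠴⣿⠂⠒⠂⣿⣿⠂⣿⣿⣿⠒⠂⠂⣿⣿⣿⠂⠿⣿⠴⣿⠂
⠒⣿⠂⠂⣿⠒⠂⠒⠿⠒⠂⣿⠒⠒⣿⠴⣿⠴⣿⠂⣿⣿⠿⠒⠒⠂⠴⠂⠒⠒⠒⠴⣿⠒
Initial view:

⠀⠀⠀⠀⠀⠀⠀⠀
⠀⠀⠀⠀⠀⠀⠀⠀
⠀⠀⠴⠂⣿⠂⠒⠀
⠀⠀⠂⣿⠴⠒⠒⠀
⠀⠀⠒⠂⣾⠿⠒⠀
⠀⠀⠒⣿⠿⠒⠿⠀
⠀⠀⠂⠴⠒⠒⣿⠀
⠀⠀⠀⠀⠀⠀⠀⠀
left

⠀⠀⠀⠀⠀⠀⠀⠀
⠀⠀⠀⠀⠀⠀⠀⠀
⠀⠀⣿⠴⠂⣿⠂⠒
⠀⠀⠂⠂⣿⠴⠒⠒
⠀⠀⣿⠒⣾⠂⠿⠒
⠀⠀⠴⠒⣿⠿⠒⠿
⠀⠀⠂⠂⠴⠒⠒⣿
⠀⠀⠀⠀⠀⠀⠀⠀

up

⠀⠀⠀⠀⠀⠀⠀⠀
⠀⠀⠀⠀⠀⠀⠀⠀
⠀⠀⣿⠿⠒⠒⠒⠀
⠀⠀⣿⠴⠂⣿⠂⠒
⠀⠀⠂⠂⣾⠴⠒⠒
⠀⠀⣿⠒⠂⠂⠿⠒
⠀⠀⠴⠒⣿⠿⠒⠿
⠀⠀⠂⠂⠴⠒⠒⣿

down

⠀⠀⠀⠀⠀⠀⠀⠀
⠀⠀⣿⠿⠒⠒⠒⠀
⠀⠀⣿⠴⠂⣿⠂⠒
⠀⠀⠂⠂⣿⠴⠒⠒
⠀⠀⣿⠒⣾⠂⠿⠒
⠀⠀⠴⠒⣿⠿⠒⠿
⠀⠀⠂⠂⠴⠒⠒⣿
⠀⠀⠀⠀⠀⠀⠀⠀

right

⠀⠀⠀⠀⠀⠀⠀⠀
⠀⣿⠿⠒⠒⠒⠀⠀
⠀⣿⠴⠂⣿⠂⠒⠀
⠀⠂⠂⣿⠴⠒⠒⠀
⠀⣿⠒⠂⣾⠿⠒⠀
⠀⠴⠒⣿⠿⠒⠿⠀
⠀⠂⠂⠴⠒⠒⣿⠀
⠀⠀⠀⠀⠀⠀⠀⠀

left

⠀⠀⠀⠀⠀⠀⠀⠀
⠀⠀⣿⠿⠒⠒⠒⠀
⠀⠀⣿⠴⠂⣿⠂⠒
⠀⠀⠂⠂⣿⠴⠒⠒
⠀⠀⣿⠒⣾⠂⠿⠒
⠀⠀⠴⠒⣿⠿⠒⠿
⠀⠀⠂⠂⠴⠒⠒⣿
⠀⠀⠀⠀⠀⠀⠀⠀

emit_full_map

⣿⠿⠒⠒⠒⠀
⣿⠴⠂⣿⠂⠒
⠂⠂⣿⠴⠒⠒
⣿⠒⣾⠂⠿⠒
⠴⠒⣿⠿⠒⠿
⠂⠂⠴⠒⠒⣿

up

⠀⠀⠀⠀⠀⠀⠀⠀
⠀⠀⠀⠀⠀⠀⠀⠀
⠀⠀⣿⠿⠒⠒⠒⠀
⠀⠀⣿⠴⠂⣿⠂⠒
⠀⠀⠂⠂⣾⠴⠒⠒
⠀⠀⣿⠒⠂⠂⠿⠒
⠀⠀⠴⠒⣿⠿⠒⠿
⠀⠀⠂⠂⠴⠒⠒⣿


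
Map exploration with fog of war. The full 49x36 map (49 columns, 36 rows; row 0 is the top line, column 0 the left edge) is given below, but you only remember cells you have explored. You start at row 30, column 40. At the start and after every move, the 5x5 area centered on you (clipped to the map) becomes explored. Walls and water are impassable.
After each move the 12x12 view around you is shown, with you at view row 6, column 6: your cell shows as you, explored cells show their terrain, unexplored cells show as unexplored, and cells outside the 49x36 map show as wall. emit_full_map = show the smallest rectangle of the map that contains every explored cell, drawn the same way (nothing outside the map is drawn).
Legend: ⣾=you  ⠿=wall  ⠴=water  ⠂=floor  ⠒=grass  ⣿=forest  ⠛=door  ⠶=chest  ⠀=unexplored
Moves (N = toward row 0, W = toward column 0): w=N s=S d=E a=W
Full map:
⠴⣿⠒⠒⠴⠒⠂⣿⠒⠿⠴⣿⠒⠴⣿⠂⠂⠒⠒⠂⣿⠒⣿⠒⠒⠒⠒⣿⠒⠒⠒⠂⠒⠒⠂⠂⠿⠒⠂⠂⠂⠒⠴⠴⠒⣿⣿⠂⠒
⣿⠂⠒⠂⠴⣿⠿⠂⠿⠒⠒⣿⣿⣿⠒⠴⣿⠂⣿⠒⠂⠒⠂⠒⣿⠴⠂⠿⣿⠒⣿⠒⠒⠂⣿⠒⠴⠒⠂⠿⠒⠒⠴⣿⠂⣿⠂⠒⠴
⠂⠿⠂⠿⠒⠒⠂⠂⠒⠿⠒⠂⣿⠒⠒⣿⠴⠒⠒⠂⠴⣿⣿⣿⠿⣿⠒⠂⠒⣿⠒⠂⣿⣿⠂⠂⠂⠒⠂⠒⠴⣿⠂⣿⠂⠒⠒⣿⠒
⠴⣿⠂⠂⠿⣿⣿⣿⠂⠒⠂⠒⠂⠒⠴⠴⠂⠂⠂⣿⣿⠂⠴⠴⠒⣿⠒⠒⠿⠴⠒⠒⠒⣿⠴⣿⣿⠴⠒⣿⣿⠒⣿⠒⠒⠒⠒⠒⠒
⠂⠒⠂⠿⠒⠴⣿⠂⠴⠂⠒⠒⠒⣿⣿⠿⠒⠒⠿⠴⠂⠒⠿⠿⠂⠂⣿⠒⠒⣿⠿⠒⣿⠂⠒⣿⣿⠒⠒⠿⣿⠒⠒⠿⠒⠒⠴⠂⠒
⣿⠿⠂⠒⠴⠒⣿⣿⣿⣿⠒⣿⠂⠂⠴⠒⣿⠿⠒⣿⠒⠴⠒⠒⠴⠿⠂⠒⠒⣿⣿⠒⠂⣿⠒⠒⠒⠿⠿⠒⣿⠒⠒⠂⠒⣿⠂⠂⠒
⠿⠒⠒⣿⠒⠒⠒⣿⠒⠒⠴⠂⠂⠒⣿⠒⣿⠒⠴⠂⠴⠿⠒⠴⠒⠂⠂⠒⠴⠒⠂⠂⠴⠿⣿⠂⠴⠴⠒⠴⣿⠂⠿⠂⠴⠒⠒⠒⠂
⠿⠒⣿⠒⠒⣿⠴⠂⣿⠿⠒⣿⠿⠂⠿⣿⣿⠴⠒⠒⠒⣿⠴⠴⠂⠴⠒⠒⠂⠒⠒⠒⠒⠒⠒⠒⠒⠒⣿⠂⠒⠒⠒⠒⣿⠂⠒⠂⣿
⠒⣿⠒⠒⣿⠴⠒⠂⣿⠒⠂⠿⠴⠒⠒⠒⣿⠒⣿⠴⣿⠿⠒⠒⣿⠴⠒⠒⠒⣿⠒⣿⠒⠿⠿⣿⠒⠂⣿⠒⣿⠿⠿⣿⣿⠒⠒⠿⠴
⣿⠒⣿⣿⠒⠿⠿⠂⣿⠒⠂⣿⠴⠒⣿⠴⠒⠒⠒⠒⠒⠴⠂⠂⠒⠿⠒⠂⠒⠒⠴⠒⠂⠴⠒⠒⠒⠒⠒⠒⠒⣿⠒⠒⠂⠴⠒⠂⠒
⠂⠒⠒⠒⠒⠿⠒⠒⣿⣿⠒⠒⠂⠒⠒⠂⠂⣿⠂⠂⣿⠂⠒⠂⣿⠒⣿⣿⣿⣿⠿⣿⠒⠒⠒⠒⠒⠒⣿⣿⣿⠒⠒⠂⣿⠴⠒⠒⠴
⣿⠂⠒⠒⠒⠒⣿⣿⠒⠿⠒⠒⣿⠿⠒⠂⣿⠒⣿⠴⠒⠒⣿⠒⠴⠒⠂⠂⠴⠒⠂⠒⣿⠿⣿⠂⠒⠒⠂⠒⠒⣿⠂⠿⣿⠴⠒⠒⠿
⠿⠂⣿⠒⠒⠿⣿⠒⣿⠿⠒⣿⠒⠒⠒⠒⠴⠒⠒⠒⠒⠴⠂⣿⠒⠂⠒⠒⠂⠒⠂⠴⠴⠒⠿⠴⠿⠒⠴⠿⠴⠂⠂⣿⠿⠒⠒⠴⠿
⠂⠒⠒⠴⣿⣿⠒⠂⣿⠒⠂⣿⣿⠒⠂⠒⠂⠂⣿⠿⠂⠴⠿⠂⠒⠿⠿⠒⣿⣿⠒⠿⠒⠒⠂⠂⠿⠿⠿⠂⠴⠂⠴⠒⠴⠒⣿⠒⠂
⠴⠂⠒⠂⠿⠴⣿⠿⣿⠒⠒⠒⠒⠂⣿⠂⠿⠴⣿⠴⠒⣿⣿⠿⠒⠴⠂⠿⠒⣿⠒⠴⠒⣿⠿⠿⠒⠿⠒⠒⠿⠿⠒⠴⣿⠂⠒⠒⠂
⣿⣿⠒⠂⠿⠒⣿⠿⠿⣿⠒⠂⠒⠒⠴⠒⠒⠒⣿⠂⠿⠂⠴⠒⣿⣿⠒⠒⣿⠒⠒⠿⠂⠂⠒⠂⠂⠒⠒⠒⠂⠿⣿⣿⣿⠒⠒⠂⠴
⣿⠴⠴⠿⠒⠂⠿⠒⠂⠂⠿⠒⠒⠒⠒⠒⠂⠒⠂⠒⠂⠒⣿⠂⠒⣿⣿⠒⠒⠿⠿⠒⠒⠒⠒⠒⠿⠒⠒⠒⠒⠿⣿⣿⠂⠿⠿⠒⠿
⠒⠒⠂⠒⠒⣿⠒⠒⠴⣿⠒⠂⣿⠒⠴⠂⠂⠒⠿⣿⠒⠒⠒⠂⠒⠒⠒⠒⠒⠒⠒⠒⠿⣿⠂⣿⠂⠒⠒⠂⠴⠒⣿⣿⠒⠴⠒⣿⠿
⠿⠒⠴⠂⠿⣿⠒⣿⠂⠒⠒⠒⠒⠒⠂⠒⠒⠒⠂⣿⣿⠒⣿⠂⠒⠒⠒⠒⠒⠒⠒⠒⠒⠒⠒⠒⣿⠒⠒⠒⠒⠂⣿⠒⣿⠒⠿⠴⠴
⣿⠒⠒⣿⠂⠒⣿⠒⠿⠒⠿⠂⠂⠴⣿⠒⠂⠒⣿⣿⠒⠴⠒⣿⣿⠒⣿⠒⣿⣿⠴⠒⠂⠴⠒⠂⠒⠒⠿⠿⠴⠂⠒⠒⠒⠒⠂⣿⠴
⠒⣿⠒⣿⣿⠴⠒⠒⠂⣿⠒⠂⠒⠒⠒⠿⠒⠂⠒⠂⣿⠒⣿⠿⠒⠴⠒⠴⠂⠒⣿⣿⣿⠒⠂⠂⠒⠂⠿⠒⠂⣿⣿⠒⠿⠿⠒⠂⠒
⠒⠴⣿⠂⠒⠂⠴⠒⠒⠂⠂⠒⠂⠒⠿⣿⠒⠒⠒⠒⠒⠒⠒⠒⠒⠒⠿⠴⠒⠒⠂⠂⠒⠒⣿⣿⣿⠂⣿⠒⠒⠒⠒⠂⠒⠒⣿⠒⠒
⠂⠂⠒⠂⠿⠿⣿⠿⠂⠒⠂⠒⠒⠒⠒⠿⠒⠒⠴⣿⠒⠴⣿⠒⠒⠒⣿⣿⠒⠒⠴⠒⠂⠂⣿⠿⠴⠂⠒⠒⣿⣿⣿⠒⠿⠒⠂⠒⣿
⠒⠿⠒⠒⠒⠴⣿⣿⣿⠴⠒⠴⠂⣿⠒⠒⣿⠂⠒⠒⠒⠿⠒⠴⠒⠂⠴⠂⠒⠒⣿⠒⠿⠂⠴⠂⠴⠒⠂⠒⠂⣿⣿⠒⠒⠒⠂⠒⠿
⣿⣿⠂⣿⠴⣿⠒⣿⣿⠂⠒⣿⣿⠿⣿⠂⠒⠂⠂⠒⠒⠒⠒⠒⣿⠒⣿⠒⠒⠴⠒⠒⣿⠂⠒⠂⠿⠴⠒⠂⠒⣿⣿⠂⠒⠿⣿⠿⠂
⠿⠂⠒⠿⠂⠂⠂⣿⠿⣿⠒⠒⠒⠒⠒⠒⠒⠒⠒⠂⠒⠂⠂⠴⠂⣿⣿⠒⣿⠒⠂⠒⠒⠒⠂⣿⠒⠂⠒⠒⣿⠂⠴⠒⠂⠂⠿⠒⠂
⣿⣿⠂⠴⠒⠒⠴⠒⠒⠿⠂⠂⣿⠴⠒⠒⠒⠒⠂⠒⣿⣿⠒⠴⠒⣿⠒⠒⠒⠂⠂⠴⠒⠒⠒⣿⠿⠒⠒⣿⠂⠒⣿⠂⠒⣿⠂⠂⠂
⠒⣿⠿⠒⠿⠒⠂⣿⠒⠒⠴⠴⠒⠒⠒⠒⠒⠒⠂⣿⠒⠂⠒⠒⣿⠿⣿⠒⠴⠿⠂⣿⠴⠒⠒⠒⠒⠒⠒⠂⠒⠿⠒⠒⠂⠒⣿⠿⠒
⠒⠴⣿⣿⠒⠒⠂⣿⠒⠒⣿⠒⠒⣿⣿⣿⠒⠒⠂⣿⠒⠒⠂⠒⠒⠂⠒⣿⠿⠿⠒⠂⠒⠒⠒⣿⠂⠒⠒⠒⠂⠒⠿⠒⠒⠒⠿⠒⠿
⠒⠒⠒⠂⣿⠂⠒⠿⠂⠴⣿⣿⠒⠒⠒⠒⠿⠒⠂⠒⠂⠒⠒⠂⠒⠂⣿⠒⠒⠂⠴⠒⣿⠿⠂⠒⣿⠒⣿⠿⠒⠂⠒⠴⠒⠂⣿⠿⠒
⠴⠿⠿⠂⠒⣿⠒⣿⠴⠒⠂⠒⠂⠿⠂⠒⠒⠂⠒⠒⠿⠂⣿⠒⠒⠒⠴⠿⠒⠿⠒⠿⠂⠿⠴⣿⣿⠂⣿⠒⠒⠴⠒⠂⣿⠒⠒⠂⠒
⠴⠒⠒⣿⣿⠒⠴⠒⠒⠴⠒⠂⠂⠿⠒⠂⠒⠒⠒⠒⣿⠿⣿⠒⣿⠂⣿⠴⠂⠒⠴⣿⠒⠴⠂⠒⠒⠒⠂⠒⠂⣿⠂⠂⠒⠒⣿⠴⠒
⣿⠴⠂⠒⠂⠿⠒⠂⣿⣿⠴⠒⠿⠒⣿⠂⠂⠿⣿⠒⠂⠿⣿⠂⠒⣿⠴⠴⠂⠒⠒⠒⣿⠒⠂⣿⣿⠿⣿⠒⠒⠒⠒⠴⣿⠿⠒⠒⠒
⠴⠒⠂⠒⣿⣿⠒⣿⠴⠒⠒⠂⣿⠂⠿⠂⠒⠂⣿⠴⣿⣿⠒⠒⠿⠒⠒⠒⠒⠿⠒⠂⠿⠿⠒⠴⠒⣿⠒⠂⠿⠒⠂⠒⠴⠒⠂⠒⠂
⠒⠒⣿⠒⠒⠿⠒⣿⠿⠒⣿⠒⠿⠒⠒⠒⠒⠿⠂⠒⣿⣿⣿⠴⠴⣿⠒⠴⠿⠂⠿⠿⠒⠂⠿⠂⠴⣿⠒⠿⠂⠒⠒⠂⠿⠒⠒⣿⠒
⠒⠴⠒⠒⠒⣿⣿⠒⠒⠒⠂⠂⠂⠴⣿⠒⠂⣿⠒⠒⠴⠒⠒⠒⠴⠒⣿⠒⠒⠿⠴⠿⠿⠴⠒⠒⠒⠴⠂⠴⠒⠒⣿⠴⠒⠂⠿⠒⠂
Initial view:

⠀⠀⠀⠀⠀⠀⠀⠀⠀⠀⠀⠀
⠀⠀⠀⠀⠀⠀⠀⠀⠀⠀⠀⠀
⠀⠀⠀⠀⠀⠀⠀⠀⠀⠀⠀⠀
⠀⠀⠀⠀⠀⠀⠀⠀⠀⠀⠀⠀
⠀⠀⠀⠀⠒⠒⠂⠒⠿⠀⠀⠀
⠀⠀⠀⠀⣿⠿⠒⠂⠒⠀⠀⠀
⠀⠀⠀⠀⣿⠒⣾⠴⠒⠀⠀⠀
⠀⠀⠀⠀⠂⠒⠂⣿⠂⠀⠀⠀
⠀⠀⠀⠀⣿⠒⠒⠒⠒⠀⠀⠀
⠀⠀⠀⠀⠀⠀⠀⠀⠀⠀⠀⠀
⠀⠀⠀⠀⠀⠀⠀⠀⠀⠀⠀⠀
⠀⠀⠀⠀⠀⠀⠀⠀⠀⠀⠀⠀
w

⠀⠀⠀⠀⠀⠀⠀⠀⠀⠀⠀⠀
⠀⠀⠀⠀⠀⠀⠀⠀⠀⠀⠀⠀
⠀⠀⠀⠀⠀⠀⠀⠀⠀⠀⠀⠀
⠀⠀⠀⠀⠀⠀⠀⠀⠀⠀⠀⠀
⠀⠀⠀⠀⠒⠂⠒⠿⠒⠀⠀⠀
⠀⠀⠀⠀⠒⠒⠂⠒⠿⠀⠀⠀
⠀⠀⠀⠀⣿⠿⣾⠂⠒⠀⠀⠀
⠀⠀⠀⠀⣿⠒⠒⠴⠒⠀⠀⠀
⠀⠀⠀⠀⠂⠒⠂⣿⠂⠀⠀⠀
⠀⠀⠀⠀⣿⠒⠒⠒⠒⠀⠀⠀
⠀⠀⠀⠀⠀⠀⠀⠀⠀⠀⠀⠀
⠀⠀⠀⠀⠀⠀⠀⠀⠀⠀⠀⠀

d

⠀⠀⠀⠀⠀⠀⠀⠀⠀⠀⠀⠀
⠀⠀⠀⠀⠀⠀⠀⠀⠀⠀⠀⠀
⠀⠀⠀⠀⠀⠀⠀⠀⠀⠀⠀⠀
⠀⠀⠀⠀⠀⠀⠀⠀⠀⠀⠀⠀
⠀⠀⠀⠒⠂⠒⠿⠒⠒⠀⠀⠀
⠀⠀⠀⠒⠒⠂⠒⠿⠒⠀⠀⠀
⠀⠀⠀⣿⠿⠒⣾⠒⠴⠀⠀⠀
⠀⠀⠀⣿⠒⠒⠴⠒⠂⠀⠀⠀
⠀⠀⠀⠂⠒⠂⣿⠂⠂⠀⠀⠀
⠀⠀⠀⣿⠒⠒⠒⠒⠀⠀⠀⠀
⠀⠀⠀⠀⠀⠀⠀⠀⠀⠀⠀⠀
⠀⠀⠀⠀⠀⠀⠀⠀⠀⠀⠀⠀

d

⠀⠀⠀⠀⠀⠀⠀⠀⠀⠀⠀⠀
⠀⠀⠀⠀⠀⠀⠀⠀⠀⠀⠀⠀
⠀⠀⠀⠀⠀⠀⠀⠀⠀⠀⠀⠀
⠀⠀⠀⠀⠀⠀⠀⠀⠀⠀⠀⠀
⠀⠀⠒⠂⠒⠿⠒⠒⠂⠀⠀⠀
⠀⠀⠒⠒⠂⠒⠿⠒⠒⠀⠀⠀
⠀⠀⣿⠿⠒⠂⣾⠴⠒⠀⠀⠀
⠀⠀⣿⠒⠒⠴⠒⠂⣿⠀⠀⠀
⠀⠀⠂⠒⠂⣿⠂⠂⠒⠀⠀⠀
⠀⠀⣿⠒⠒⠒⠒⠀⠀⠀⠀⠀
⠀⠀⠀⠀⠀⠀⠀⠀⠀⠀⠀⠀
⠀⠀⠀⠀⠀⠀⠀⠀⠀⠀⠀⠀

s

⠀⠀⠀⠀⠀⠀⠀⠀⠀⠀⠀⠀
⠀⠀⠀⠀⠀⠀⠀⠀⠀⠀⠀⠀
⠀⠀⠀⠀⠀⠀⠀⠀⠀⠀⠀⠀
⠀⠀⠒⠂⠒⠿⠒⠒⠂⠀⠀⠀
⠀⠀⠒⠒⠂⠒⠿⠒⠒⠀⠀⠀
⠀⠀⣿⠿⠒⠂⠒⠴⠒⠀⠀⠀
⠀⠀⣿⠒⠒⠴⣾⠂⣿⠀⠀⠀
⠀⠀⠂⠒⠂⣿⠂⠂⠒⠀⠀⠀
⠀⠀⣿⠒⠒⠒⠒⠴⣿⠀⠀⠀
⠀⠀⠀⠀⠀⠀⠀⠀⠀⠀⠀⠀
⠀⠀⠀⠀⠀⠀⠀⠀⠀⠀⠀⠀
⠀⠀⠀⠀⠀⠀⠀⠀⠀⠀⠀⠀

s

⠀⠀⠀⠀⠀⠀⠀⠀⠀⠀⠀⠀
⠀⠀⠀⠀⠀⠀⠀⠀⠀⠀⠀⠀
⠀⠀⠒⠂⠒⠿⠒⠒⠂⠀⠀⠀
⠀⠀⠒⠒⠂⠒⠿⠒⠒⠀⠀⠀
⠀⠀⣿⠿⠒⠂⠒⠴⠒⠀⠀⠀
⠀⠀⣿⠒⠒⠴⠒⠂⣿⠀⠀⠀
⠀⠀⠂⠒⠂⣿⣾⠂⠒⠀⠀⠀
⠀⠀⣿⠒⠒⠒⠒⠴⣿⠀⠀⠀
⠀⠀⠀⠀⠿⠒⠂⠒⠴⠀⠀⠀
⠀⠀⠀⠀⠀⠀⠀⠀⠀⠀⠀⠀
⠀⠀⠀⠀⠀⠀⠀⠀⠀⠀⠀⠀
⠿⠿⠿⠿⠿⠿⠿⠿⠿⠿⠿⠿

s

⠀⠀⠀⠀⠀⠀⠀⠀⠀⠀⠀⠀
⠀⠀⠒⠂⠒⠿⠒⠒⠂⠀⠀⠀
⠀⠀⠒⠒⠂⠒⠿⠒⠒⠀⠀⠀
⠀⠀⣿⠿⠒⠂⠒⠴⠒⠀⠀⠀
⠀⠀⣿⠒⠒⠴⠒⠂⣿⠀⠀⠀
⠀⠀⠂⠒⠂⣿⠂⠂⠒⠀⠀⠀
⠀⠀⣿⠒⠒⠒⣾⠴⣿⠀⠀⠀
⠀⠀⠀⠀⠿⠒⠂⠒⠴⠀⠀⠀
⠀⠀⠀⠀⠂⠒⠒⠂⠿⠀⠀⠀
⠀⠀⠀⠀⠀⠀⠀⠀⠀⠀⠀⠀
⠿⠿⠿⠿⠿⠿⠿⠿⠿⠿⠿⠿
⠿⠿⠿⠿⠿⠿⠿⠿⠿⠿⠿⠿

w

⠀⠀⠀⠀⠀⠀⠀⠀⠀⠀⠀⠀
⠀⠀⠀⠀⠀⠀⠀⠀⠀⠀⠀⠀
⠀⠀⠒⠂⠒⠿⠒⠒⠂⠀⠀⠀
⠀⠀⠒⠒⠂⠒⠿⠒⠒⠀⠀⠀
⠀⠀⣿⠿⠒⠂⠒⠴⠒⠀⠀⠀
⠀⠀⣿⠒⠒⠴⠒⠂⣿⠀⠀⠀
⠀⠀⠂⠒⠂⣿⣾⠂⠒⠀⠀⠀
⠀⠀⣿⠒⠒⠒⠒⠴⣿⠀⠀⠀
⠀⠀⠀⠀⠿⠒⠂⠒⠴⠀⠀⠀
⠀⠀⠀⠀⠂⠒⠒⠂⠿⠀⠀⠀
⠀⠀⠀⠀⠀⠀⠀⠀⠀⠀⠀⠀
⠿⠿⠿⠿⠿⠿⠿⠿⠿⠿⠿⠿

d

⠀⠀⠀⠀⠀⠀⠀⠀⠀⠀⠀⠀
⠀⠀⠀⠀⠀⠀⠀⠀⠀⠀⠀⠀
⠀⠒⠂⠒⠿⠒⠒⠂⠀⠀⠀⠀
⠀⠒⠒⠂⠒⠿⠒⠒⠀⠀⠀⠀
⠀⣿⠿⠒⠂⠒⠴⠒⠂⠀⠀⠀
⠀⣿⠒⠒⠴⠒⠂⣿⠒⠀⠀⠀
⠀⠂⠒⠂⣿⠂⣾⠒⠒⠀⠀⠀
⠀⣿⠒⠒⠒⠒⠴⣿⠿⠀⠀⠀
⠀⠀⠀⠿⠒⠂⠒⠴⠒⠀⠀⠀
⠀⠀⠀⠂⠒⠒⠂⠿⠀⠀⠀⠀
⠀⠀⠀⠀⠀⠀⠀⠀⠀⠀⠀⠀
⠿⠿⠿⠿⠿⠿⠿⠿⠿⠿⠿⠿

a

⠀⠀⠀⠀⠀⠀⠀⠀⠀⠀⠀⠀
⠀⠀⠀⠀⠀⠀⠀⠀⠀⠀⠀⠀
⠀⠀⠒⠂⠒⠿⠒⠒⠂⠀⠀⠀
⠀⠀⠒⠒⠂⠒⠿⠒⠒⠀⠀⠀
⠀⠀⣿⠿⠒⠂⠒⠴⠒⠂⠀⠀
⠀⠀⣿⠒⠒⠴⠒⠂⣿⠒⠀⠀
⠀⠀⠂⠒⠂⣿⣾⠂⠒⠒⠀⠀
⠀⠀⣿⠒⠒⠒⠒⠴⣿⠿⠀⠀
⠀⠀⠀⠀⠿⠒⠂⠒⠴⠒⠀⠀
⠀⠀⠀⠀⠂⠒⠒⠂⠿⠀⠀⠀
⠀⠀⠀⠀⠀⠀⠀⠀⠀⠀⠀⠀
⠿⠿⠿⠿⠿⠿⠿⠿⠿⠿⠿⠿

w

⠀⠀⠀⠀⠀⠀⠀⠀⠀⠀⠀⠀
⠀⠀⠀⠀⠀⠀⠀⠀⠀⠀⠀⠀
⠀⠀⠀⠀⠀⠀⠀⠀⠀⠀⠀⠀
⠀⠀⠒⠂⠒⠿⠒⠒⠂⠀⠀⠀
⠀⠀⠒⠒⠂⠒⠿⠒⠒⠀⠀⠀
⠀⠀⣿⠿⠒⠂⠒⠴⠒⠂⠀⠀
⠀⠀⣿⠒⠒⠴⣾⠂⣿⠒⠀⠀
⠀⠀⠂⠒⠂⣿⠂⠂⠒⠒⠀⠀
⠀⠀⣿⠒⠒⠒⠒⠴⣿⠿⠀⠀
⠀⠀⠀⠀⠿⠒⠂⠒⠴⠒⠀⠀
⠀⠀⠀⠀⠂⠒⠒⠂⠿⠀⠀⠀
⠀⠀⠀⠀⠀⠀⠀⠀⠀⠀⠀⠀

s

⠀⠀⠀⠀⠀⠀⠀⠀⠀⠀⠀⠀
⠀⠀⠀⠀⠀⠀⠀⠀⠀⠀⠀⠀
⠀⠀⠒⠂⠒⠿⠒⠒⠂⠀⠀⠀
⠀⠀⠒⠒⠂⠒⠿⠒⠒⠀⠀⠀
⠀⠀⣿⠿⠒⠂⠒⠴⠒⠂⠀⠀
⠀⠀⣿⠒⠒⠴⠒⠂⣿⠒⠀⠀
⠀⠀⠂⠒⠂⣿⣾⠂⠒⠒⠀⠀
⠀⠀⣿⠒⠒⠒⠒⠴⣿⠿⠀⠀
⠀⠀⠀⠀⠿⠒⠂⠒⠴⠒⠀⠀
⠀⠀⠀⠀⠂⠒⠒⠂⠿⠀⠀⠀
⠀⠀⠀⠀⠀⠀⠀⠀⠀⠀⠀⠀
⠿⠿⠿⠿⠿⠿⠿⠿⠿⠿⠿⠿

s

⠀⠀⠀⠀⠀⠀⠀⠀⠀⠀⠀⠀
⠀⠀⠒⠂⠒⠿⠒⠒⠂⠀⠀⠀
⠀⠀⠒⠒⠂⠒⠿⠒⠒⠀⠀⠀
⠀⠀⣿⠿⠒⠂⠒⠴⠒⠂⠀⠀
⠀⠀⣿⠒⠒⠴⠒⠂⣿⠒⠀⠀
⠀⠀⠂⠒⠂⣿⠂⠂⠒⠒⠀⠀
⠀⠀⣿⠒⠒⠒⣾⠴⣿⠿⠀⠀
⠀⠀⠀⠀⠿⠒⠂⠒⠴⠒⠀⠀
⠀⠀⠀⠀⠂⠒⠒⠂⠿⠀⠀⠀
⠀⠀⠀⠀⠀⠀⠀⠀⠀⠀⠀⠀
⠿⠿⠿⠿⠿⠿⠿⠿⠿⠿⠿⠿
⠿⠿⠿⠿⠿⠿⠿⠿⠿⠿⠿⠿

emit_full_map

⠒⠂⠒⠿⠒⠒⠂⠀
⠒⠒⠂⠒⠿⠒⠒⠀
⣿⠿⠒⠂⠒⠴⠒⠂
⣿⠒⠒⠴⠒⠂⣿⠒
⠂⠒⠂⣿⠂⠂⠒⠒
⣿⠒⠒⠒⣾⠴⣿⠿
⠀⠀⠿⠒⠂⠒⠴⠒
⠀⠀⠂⠒⠒⠂⠿⠀

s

⠀⠀⠒⠂⠒⠿⠒⠒⠂⠀⠀⠀
⠀⠀⠒⠒⠂⠒⠿⠒⠒⠀⠀⠀
⠀⠀⣿⠿⠒⠂⠒⠴⠒⠂⠀⠀
⠀⠀⣿⠒⠒⠴⠒⠂⣿⠒⠀⠀
⠀⠀⠂⠒⠂⣿⠂⠂⠒⠒⠀⠀
⠀⠀⣿⠒⠒⠒⠒⠴⣿⠿⠀⠀
⠀⠀⠀⠀⠿⠒⣾⠒⠴⠒⠀⠀
⠀⠀⠀⠀⠂⠒⠒⠂⠿⠀⠀⠀
⠀⠀⠀⠀⠒⠒⣿⠴⠒⠀⠀⠀
⠿⠿⠿⠿⠿⠿⠿⠿⠿⠿⠿⠿
⠿⠿⠿⠿⠿⠿⠿⠿⠿⠿⠿⠿
⠿⠿⠿⠿⠿⠿⠿⠿⠿⠿⠿⠿

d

⠀⠒⠂⠒⠿⠒⠒⠂⠀⠀⠀⠀
⠀⠒⠒⠂⠒⠿⠒⠒⠀⠀⠀⠀
⠀⣿⠿⠒⠂⠒⠴⠒⠂⠀⠀⠀
⠀⣿⠒⠒⠴⠒⠂⣿⠒⠀⠀⠀
⠀⠂⠒⠂⣿⠂⠂⠒⠒⠀⠀⠀
⠀⣿⠒⠒⠒⠒⠴⣿⠿⠀⠀⠀
⠀⠀⠀⠿⠒⠂⣾⠴⠒⠀⠀⠀
⠀⠀⠀⠂⠒⠒⠂⠿⠒⠀⠀⠀
⠀⠀⠀⠒⠒⣿⠴⠒⠂⠀⠀⠀
⠿⠿⠿⠿⠿⠿⠿⠿⠿⠿⠿⠿
⠿⠿⠿⠿⠿⠿⠿⠿⠿⠿⠿⠿
⠿⠿⠿⠿⠿⠿⠿⠿⠿⠿⠿⠿

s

⠀⠒⠒⠂⠒⠿⠒⠒⠀⠀⠀⠀
⠀⣿⠿⠒⠂⠒⠴⠒⠂⠀⠀⠀
⠀⣿⠒⠒⠴⠒⠂⣿⠒⠀⠀⠀
⠀⠂⠒⠂⣿⠂⠂⠒⠒⠀⠀⠀
⠀⣿⠒⠒⠒⠒⠴⣿⠿⠀⠀⠀
⠀⠀⠀⠿⠒⠂⠒⠴⠒⠀⠀⠀
⠀⠀⠀⠂⠒⠒⣾⠿⠒⠀⠀⠀
⠀⠀⠀⠒⠒⣿⠴⠒⠂⠀⠀⠀
⠿⠿⠿⠿⠿⠿⠿⠿⠿⠿⠿⠿
⠿⠿⠿⠿⠿⠿⠿⠿⠿⠿⠿⠿
⠿⠿⠿⠿⠿⠿⠿⠿⠿⠿⠿⠿
⠿⠿⠿⠿⠿⠿⠿⠿⠿⠿⠿⠿

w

⠀⠒⠂⠒⠿⠒⠒⠂⠀⠀⠀⠀
⠀⠒⠒⠂⠒⠿⠒⠒⠀⠀⠀⠀
⠀⣿⠿⠒⠂⠒⠴⠒⠂⠀⠀⠀
⠀⣿⠒⠒⠴⠒⠂⣿⠒⠀⠀⠀
⠀⠂⠒⠂⣿⠂⠂⠒⠒⠀⠀⠀
⠀⣿⠒⠒⠒⠒⠴⣿⠿⠀⠀⠀
⠀⠀⠀⠿⠒⠂⣾⠴⠒⠀⠀⠀
⠀⠀⠀⠂⠒⠒⠂⠿⠒⠀⠀⠀
⠀⠀⠀⠒⠒⣿⠴⠒⠂⠀⠀⠀
⠿⠿⠿⠿⠿⠿⠿⠿⠿⠿⠿⠿
⠿⠿⠿⠿⠿⠿⠿⠿⠿⠿⠿⠿
⠿⠿⠿⠿⠿⠿⠿⠿⠿⠿⠿⠿

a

⠀⠀⠒⠂⠒⠿⠒⠒⠂⠀⠀⠀
⠀⠀⠒⠒⠂⠒⠿⠒⠒⠀⠀⠀
⠀⠀⣿⠿⠒⠂⠒⠴⠒⠂⠀⠀
⠀⠀⣿⠒⠒⠴⠒⠂⣿⠒⠀⠀
⠀⠀⠂⠒⠂⣿⠂⠂⠒⠒⠀⠀
⠀⠀⣿⠒⠒⠒⠒⠴⣿⠿⠀⠀
⠀⠀⠀⠀⠿⠒⣾⠒⠴⠒⠀⠀
⠀⠀⠀⠀⠂⠒⠒⠂⠿⠒⠀⠀
⠀⠀⠀⠀⠒⠒⣿⠴⠒⠂⠀⠀
⠿⠿⠿⠿⠿⠿⠿⠿⠿⠿⠿⠿
⠿⠿⠿⠿⠿⠿⠿⠿⠿⠿⠿⠿
⠿⠿⠿⠿⠿⠿⠿⠿⠿⠿⠿⠿

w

⠀⠀⠀⠀⠀⠀⠀⠀⠀⠀⠀⠀
⠀⠀⠒⠂⠒⠿⠒⠒⠂⠀⠀⠀
⠀⠀⠒⠒⠂⠒⠿⠒⠒⠀⠀⠀
⠀⠀⣿⠿⠒⠂⠒⠴⠒⠂⠀⠀
⠀⠀⣿⠒⠒⠴⠒⠂⣿⠒⠀⠀
⠀⠀⠂⠒⠂⣿⠂⠂⠒⠒⠀⠀
⠀⠀⣿⠒⠒⠒⣾⠴⣿⠿⠀⠀
⠀⠀⠀⠀⠿⠒⠂⠒⠴⠒⠀⠀
⠀⠀⠀⠀⠂⠒⠒⠂⠿⠒⠀⠀
⠀⠀⠀⠀⠒⠒⣿⠴⠒⠂⠀⠀
⠿⠿⠿⠿⠿⠿⠿⠿⠿⠿⠿⠿
⠿⠿⠿⠿⠿⠿⠿⠿⠿⠿⠿⠿

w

⠀⠀⠀⠀⠀⠀⠀⠀⠀⠀⠀⠀
⠀⠀⠀⠀⠀⠀⠀⠀⠀⠀⠀⠀
⠀⠀⠒⠂⠒⠿⠒⠒⠂⠀⠀⠀
⠀⠀⠒⠒⠂⠒⠿⠒⠒⠀⠀⠀
⠀⠀⣿⠿⠒⠂⠒⠴⠒⠂⠀⠀
⠀⠀⣿⠒⠒⠴⠒⠂⣿⠒⠀⠀
⠀⠀⠂⠒⠂⣿⣾⠂⠒⠒⠀⠀
⠀⠀⣿⠒⠒⠒⠒⠴⣿⠿⠀⠀
⠀⠀⠀⠀⠿⠒⠂⠒⠴⠒⠀⠀
⠀⠀⠀⠀⠂⠒⠒⠂⠿⠒⠀⠀
⠀⠀⠀⠀⠒⠒⣿⠴⠒⠂⠀⠀
⠿⠿⠿⠿⠿⠿⠿⠿⠿⠿⠿⠿

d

⠀⠀⠀⠀⠀⠀⠀⠀⠀⠀⠀⠀
⠀⠀⠀⠀⠀⠀⠀⠀⠀⠀⠀⠀
⠀⠒⠂⠒⠿⠒⠒⠂⠀⠀⠀⠀
⠀⠒⠒⠂⠒⠿⠒⠒⠀⠀⠀⠀
⠀⣿⠿⠒⠂⠒⠴⠒⠂⠀⠀⠀
⠀⣿⠒⠒⠴⠒⠂⣿⠒⠀⠀⠀
⠀⠂⠒⠂⣿⠂⣾⠒⠒⠀⠀⠀
⠀⣿⠒⠒⠒⠒⠴⣿⠿⠀⠀⠀
⠀⠀⠀⠿⠒⠂⠒⠴⠒⠀⠀⠀
⠀⠀⠀⠂⠒⠒⠂⠿⠒⠀⠀⠀
⠀⠀⠀⠒⠒⣿⠴⠒⠂⠀⠀⠀
⠿⠿⠿⠿⠿⠿⠿⠿⠿⠿⠿⠿

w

⠀⠀⠀⠀⠀⠀⠀⠀⠀⠀⠀⠀
⠀⠀⠀⠀⠀⠀⠀⠀⠀⠀⠀⠀
⠀⠀⠀⠀⠀⠀⠀⠀⠀⠀⠀⠀
⠀⠒⠂⠒⠿⠒⠒⠂⠀⠀⠀⠀
⠀⠒⠒⠂⠒⠿⠒⠒⠒⠀⠀⠀
⠀⣿⠿⠒⠂⠒⠴⠒⠂⠀⠀⠀
⠀⣿⠒⠒⠴⠒⣾⣿⠒⠀⠀⠀
⠀⠂⠒⠂⣿⠂⠂⠒⠒⠀⠀⠀
⠀⣿⠒⠒⠒⠒⠴⣿⠿⠀⠀⠀
⠀⠀⠀⠿⠒⠂⠒⠴⠒⠀⠀⠀
⠀⠀⠀⠂⠒⠒⠂⠿⠒⠀⠀⠀
⠀⠀⠀⠒⠒⣿⠴⠒⠂⠀⠀⠀

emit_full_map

⠒⠂⠒⠿⠒⠒⠂⠀
⠒⠒⠂⠒⠿⠒⠒⠒
⣿⠿⠒⠂⠒⠴⠒⠂
⣿⠒⠒⠴⠒⣾⣿⠒
⠂⠒⠂⣿⠂⠂⠒⠒
⣿⠒⠒⠒⠒⠴⣿⠿
⠀⠀⠿⠒⠂⠒⠴⠒
⠀⠀⠂⠒⠒⠂⠿⠒
⠀⠀⠒⠒⣿⠴⠒⠂
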